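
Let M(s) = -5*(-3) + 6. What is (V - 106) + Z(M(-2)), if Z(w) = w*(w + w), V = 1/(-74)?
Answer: 57423/74 ≈ 775.99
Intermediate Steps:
M(s) = 21 (M(s) = 15 + 6 = 21)
V = -1/74 ≈ -0.013514
Z(w) = 2*w**2 (Z(w) = w*(2*w) = 2*w**2)
(V - 106) + Z(M(-2)) = (-1/74 - 106) + 2*21**2 = -7845/74 + 2*441 = -7845/74 + 882 = 57423/74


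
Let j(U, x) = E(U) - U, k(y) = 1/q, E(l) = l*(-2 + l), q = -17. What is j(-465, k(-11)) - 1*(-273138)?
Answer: 490758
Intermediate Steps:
k(y) = -1/17 (k(y) = 1/(-17) = -1/17)
j(U, x) = -U + U*(-2 + U) (j(U, x) = U*(-2 + U) - U = -U + U*(-2 + U))
j(-465, k(-11)) - 1*(-273138) = -465*(-3 - 465) - 1*(-273138) = -465*(-468) + 273138 = 217620 + 273138 = 490758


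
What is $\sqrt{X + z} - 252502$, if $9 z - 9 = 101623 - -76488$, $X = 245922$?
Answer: $-252502 + \frac{\sqrt{2391418}}{3} \approx -2.5199 \cdot 10^{5}$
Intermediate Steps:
$z = \frac{178120}{9}$ ($z = 1 + \frac{101623 - -76488}{9} = 1 + \frac{101623 + 76488}{9} = 1 + \frac{1}{9} \cdot 178111 = 1 + \frac{178111}{9} = \frac{178120}{9} \approx 19791.0$)
$\sqrt{X + z} - 252502 = \sqrt{245922 + \frac{178120}{9}} - 252502 = \sqrt{\frac{2391418}{9}} - 252502 = \frac{\sqrt{2391418}}{3} - 252502 = -252502 + \frac{\sqrt{2391418}}{3}$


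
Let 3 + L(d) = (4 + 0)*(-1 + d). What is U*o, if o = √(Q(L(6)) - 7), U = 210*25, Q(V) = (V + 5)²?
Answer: 15750*√53 ≈ 1.1466e+5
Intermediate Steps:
L(d) = -7 + 4*d (L(d) = -3 + (4 + 0)*(-1 + d) = -3 + 4*(-1 + d) = -3 + (-4 + 4*d) = -7 + 4*d)
Q(V) = (5 + V)²
U = 5250
o = 3*√53 (o = √((5 + (-7 + 4*6))² - 7) = √((5 + (-7 + 24))² - 7) = √((5 + 17)² - 7) = √(22² - 7) = √(484 - 7) = √477 = 3*√53 ≈ 21.840)
U*o = 5250*(3*√53) = 15750*√53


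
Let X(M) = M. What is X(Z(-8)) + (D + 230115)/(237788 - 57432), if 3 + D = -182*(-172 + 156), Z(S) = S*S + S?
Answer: 234840/4099 ≈ 57.292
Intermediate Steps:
Z(S) = S + S² (Z(S) = S² + S = S + S²)
D = 2909 (D = -3 - 182*(-172 + 156) = -3 - 182*(-16) = -3 + 2912 = 2909)
X(Z(-8)) + (D + 230115)/(237788 - 57432) = -8*(1 - 8) + (2909 + 230115)/(237788 - 57432) = -8*(-7) + 233024/180356 = 56 + 233024*(1/180356) = 56 + 5296/4099 = 234840/4099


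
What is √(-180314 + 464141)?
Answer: √283827 ≈ 532.75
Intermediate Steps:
√(-180314 + 464141) = √283827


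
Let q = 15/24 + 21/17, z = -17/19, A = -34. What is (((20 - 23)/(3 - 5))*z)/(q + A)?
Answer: 1156/27683 ≈ 0.041758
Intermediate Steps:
z = -17/19 (z = -17*1/19 = -17/19 ≈ -0.89474)
q = 253/136 (q = 15*(1/24) + 21*(1/17) = 5/8 + 21/17 = 253/136 ≈ 1.8603)
(((20 - 23)/(3 - 5))*z)/(q + A) = (((20 - 23)/(3 - 5))*(-17/19))/(253/136 - 34) = (-3/(-2)*(-17/19))/(-4371/136) = (-3*(-½)*(-17/19))*(-136/4371) = ((3/2)*(-17/19))*(-136/4371) = -51/38*(-136/4371) = 1156/27683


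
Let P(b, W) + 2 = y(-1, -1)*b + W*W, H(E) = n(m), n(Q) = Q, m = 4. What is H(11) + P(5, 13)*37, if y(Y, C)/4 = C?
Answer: 5443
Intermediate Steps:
H(E) = 4
y(Y, C) = 4*C
P(b, W) = -2 + W**2 - 4*b (P(b, W) = -2 + ((4*(-1))*b + W*W) = -2 + (-4*b + W**2) = -2 + (W**2 - 4*b) = -2 + W**2 - 4*b)
H(11) + P(5, 13)*37 = 4 + (-2 + 13**2 - 4*5)*37 = 4 + (-2 + 169 - 20)*37 = 4 + 147*37 = 4 + 5439 = 5443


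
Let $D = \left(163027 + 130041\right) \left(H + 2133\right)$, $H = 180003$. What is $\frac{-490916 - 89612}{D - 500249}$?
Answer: $- \frac{580528}{53377732999} \approx -1.0876 \cdot 10^{-5}$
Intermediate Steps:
$D = 53378233248$ ($D = \left(163027 + 130041\right) \left(180003 + 2133\right) = 293068 \cdot 182136 = 53378233248$)
$\frac{-490916 - 89612}{D - 500249} = \frac{-490916 - 89612}{53378233248 - 500249} = - \frac{580528}{53377732999}$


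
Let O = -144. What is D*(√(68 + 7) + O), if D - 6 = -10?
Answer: 576 - 20*√3 ≈ 541.36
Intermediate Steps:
D = -4 (D = 6 - 10 = -4)
D*(√(68 + 7) + O) = -4*(√(68 + 7) - 144) = -4*(√75 - 144) = -4*(5*√3 - 144) = -4*(-144 + 5*√3) = 576 - 20*√3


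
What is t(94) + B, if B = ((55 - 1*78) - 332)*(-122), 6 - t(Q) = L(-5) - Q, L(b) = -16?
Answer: 43426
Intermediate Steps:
t(Q) = 22 + Q (t(Q) = 6 - (-16 - Q) = 6 + (16 + Q) = 22 + Q)
B = 43310 (B = ((55 - 78) - 332)*(-122) = (-23 - 332)*(-122) = -355*(-122) = 43310)
t(94) + B = (22 + 94) + 43310 = 116 + 43310 = 43426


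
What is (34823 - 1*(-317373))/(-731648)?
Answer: -88049/182912 ≈ -0.48137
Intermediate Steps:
(34823 - 1*(-317373))/(-731648) = (34823 + 317373)*(-1/731648) = 352196*(-1/731648) = -88049/182912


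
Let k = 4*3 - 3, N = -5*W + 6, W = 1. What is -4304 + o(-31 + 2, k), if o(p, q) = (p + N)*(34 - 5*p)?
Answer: -9316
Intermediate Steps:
N = 1 (N = -5*1 + 6 = -5 + 6 = 1)
k = 9 (k = 12 - 3 = 9)
o(p, q) = (1 + p)*(34 - 5*p) (o(p, q) = (p + 1)*(34 - 5*p) = (1 + p)*(34 - 5*p))
-4304 + o(-31 + 2, k) = -4304 + (34 - 5*(-31 + 2)² + 29*(-31 + 2)) = -4304 + (34 - 5*(-29)² + 29*(-29)) = -4304 + (34 - 5*841 - 841) = -4304 + (34 - 4205 - 841) = -4304 - 5012 = -9316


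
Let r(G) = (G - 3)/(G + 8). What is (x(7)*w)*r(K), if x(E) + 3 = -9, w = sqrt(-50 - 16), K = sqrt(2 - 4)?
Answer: 12*(3*sqrt(66) - 2*I*sqrt(33))/(sqrt(2) - 8*I) ≈ 22.978 + 32.496*I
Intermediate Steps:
K = I*sqrt(2) (K = sqrt(-2) = I*sqrt(2) ≈ 1.4142*I)
w = I*sqrt(66) (w = sqrt(-66) = I*sqrt(66) ≈ 8.124*I)
r(G) = (-3 + G)/(8 + G)
x(E) = -12 (x(E) = -3 - 9 = -12)
(x(7)*w)*r(K) = (-12*I*sqrt(66))*((-3 + I*sqrt(2))/(8 + I*sqrt(2))) = -12*I*sqrt(66)*(-3 + I*sqrt(2))/(8 + I*sqrt(2))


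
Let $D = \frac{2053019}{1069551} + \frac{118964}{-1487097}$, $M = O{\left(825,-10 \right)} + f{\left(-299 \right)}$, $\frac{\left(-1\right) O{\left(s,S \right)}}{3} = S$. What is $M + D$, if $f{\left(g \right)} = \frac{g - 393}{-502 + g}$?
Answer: $\frac{514377183948773}{15728535714087} \approx 32.703$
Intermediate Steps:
$O{\left(s,S \right)} = - 3 S$
$f{\left(g \right)} = \frac{-393 + g}{-502 + g}$
$M = \frac{24722}{801}$ ($M = \left(-3\right) \left(-10\right) + \frac{-393 - 299}{-502 - 299} = 30 + \frac{1}{-801} \left(-692\right) = 30 - - \frac{692}{801} = 30 + \frac{692}{801} = \frac{24722}{801} \approx 30.864$)
$D = \frac{325088925631}{176725120383}$ ($D = 2053019 \cdot \frac{1}{1069551} + 118964 \left(- \frac{1}{1487097}\right) = \frac{2053019}{1069551} - \frac{118964}{1487097} = \frac{325088925631}{176725120383} \approx 1.8395$)
$M + D = \frac{24722}{801} + \frac{325088925631}{176725120383} = \frac{514377183948773}{15728535714087}$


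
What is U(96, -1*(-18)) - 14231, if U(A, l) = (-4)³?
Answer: -14295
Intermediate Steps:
U(A, l) = -64
U(96, -1*(-18)) - 14231 = -64 - 14231 = -14295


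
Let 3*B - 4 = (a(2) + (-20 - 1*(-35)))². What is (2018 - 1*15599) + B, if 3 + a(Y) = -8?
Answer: -40723/3 ≈ -13574.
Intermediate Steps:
a(Y) = -11 (a(Y) = -3 - 8 = -11)
B = 20/3 (B = 4/3 + (-11 + (-20 - 1*(-35)))²/3 = 4/3 + (-11 + (-20 + 35))²/3 = 4/3 + (-11 + 15)²/3 = 4/3 + (⅓)*4² = 4/3 + (⅓)*16 = 4/3 + 16/3 = 20/3 ≈ 6.6667)
(2018 - 1*15599) + B = (2018 - 1*15599) + 20/3 = (2018 - 15599) + 20/3 = -13581 + 20/3 = -40723/3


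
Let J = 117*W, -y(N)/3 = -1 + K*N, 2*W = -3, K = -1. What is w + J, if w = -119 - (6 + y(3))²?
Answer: -1237/2 ≈ -618.50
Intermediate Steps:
W = -3/2 (W = (½)*(-3) = -3/2 ≈ -1.5000)
y(N) = 3 + 3*N (y(N) = -3*(-1 - N) = 3 + 3*N)
w = -443 (w = -119 - (6 + (3 + 3*3))² = -119 - (6 + (3 + 9))² = -119 - (6 + 12)² = -119 - 1*18² = -119 - 1*324 = -119 - 324 = -443)
J = -351/2 (J = 117*(-3/2) = -351/2 ≈ -175.50)
w + J = -443 - 351/2 = -1237/2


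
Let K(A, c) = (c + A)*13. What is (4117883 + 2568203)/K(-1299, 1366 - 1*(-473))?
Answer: 3343043/3510 ≈ 952.43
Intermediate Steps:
K(A, c) = 13*A + 13*c (K(A, c) = (A + c)*13 = 13*A + 13*c)
(4117883 + 2568203)/K(-1299, 1366 - 1*(-473)) = (4117883 + 2568203)/(13*(-1299) + 13*(1366 - 1*(-473))) = 6686086/(-16887 + 13*(1366 + 473)) = 6686086/(-16887 + 13*1839) = 6686086/(-16887 + 23907) = 6686086/7020 = 6686086*(1/7020) = 3343043/3510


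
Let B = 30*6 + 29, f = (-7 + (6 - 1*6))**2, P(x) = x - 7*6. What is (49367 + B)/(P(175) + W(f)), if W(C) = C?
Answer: 24788/91 ≈ 272.40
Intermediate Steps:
P(x) = -42 + x (P(x) = x - 42 = -42 + x)
f = 49 (f = (-7 + (6 - 6))**2 = (-7 + 0)**2 = (-7)**2 = 49)
B = 209 (B = 180 + 29 = 209)
(49367 + B)/(P(175) + W(f)) = (49367 + 209)/((-42 + 175) + 49) = 49576/(133 + 49) = 49576/182 = 49576*(1/182) = 24788/91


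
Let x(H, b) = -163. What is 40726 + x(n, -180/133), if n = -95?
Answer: 40563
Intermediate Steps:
40726 + x(n, -180/133) = 40726 - 163 = 40563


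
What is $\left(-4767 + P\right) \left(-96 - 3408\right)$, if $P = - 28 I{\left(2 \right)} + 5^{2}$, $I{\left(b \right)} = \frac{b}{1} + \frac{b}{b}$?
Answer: $16910304$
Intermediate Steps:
$I{\left(b \right)} = 1 + b$ ($I{\left(b \right)} = b 1 + 1 = b + 1 = 1 + b$)
$P = -59$ ($P = - 28 \left(1 + 2\right) + 5^{2} = \left(-28\right) 3 + 25 = -84 + 25 = -59$)
$\left(-4767 + P\right) \left(-96 - 3408\right) = \left(-4767 - 59\right) \left(-96 - 3408\right) = \left(-4826\right) \left(-3504\right) = 16910304$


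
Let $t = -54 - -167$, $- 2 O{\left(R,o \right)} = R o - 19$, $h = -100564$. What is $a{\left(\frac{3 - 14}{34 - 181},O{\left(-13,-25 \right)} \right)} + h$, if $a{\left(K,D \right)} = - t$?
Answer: $-100677$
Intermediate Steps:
$O{\left(R,o \right)} = \frac{19}{2} - \frac{R o}{2}$ ($O{\left(R,o \right)} = - \frac{R o - 19}{2} = - \frac{-19 + R o}{2} = \frac{19}{2} - \frac{R o}{2}$)
$t = 113$ ($t = -54 + 167 = 113$)
$a{\left(K,D \right)} = -113$ ($a{\left(K,D \right)} = \left(-1\right) 113 = -113$)
$a{\left(\frac{3 - 14}{34 - 181},O{\left(-13,-25 \right)} \right)} + h = -113 - 100564 = -100677$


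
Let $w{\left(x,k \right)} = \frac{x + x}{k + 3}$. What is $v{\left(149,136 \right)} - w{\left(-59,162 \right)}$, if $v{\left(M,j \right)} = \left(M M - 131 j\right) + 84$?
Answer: $\frac{737503}{165} \approx 4469.7$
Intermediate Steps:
$v{\left(M,j \right)} = 84 + M^{2} - 131 j$ ($v{\left(M,j \right)} = \left(M^{2} - 131 j\right) + 84 = 84 + M^{2} - 131 j$)
$w{\left(x,k \right)} = \frac{2 x}{3 + k}$
$v{\left(149,136 \right)} - w{\left(-59,162 \right)} = \left(84 + 149^{2} - 17816\right) - 2 \left(-59\right) \frac{1}{3 + 162} = \left(84 + 22201 - 17816\right) - 2 \left(-59\right) \frac{1}{165} = 4469 - 2 \left(-59\right) \frac{1}{165} = 4469 - - \frac{118}{165} = 4469 + \frac{118}{165} = \frac{737503}{165}$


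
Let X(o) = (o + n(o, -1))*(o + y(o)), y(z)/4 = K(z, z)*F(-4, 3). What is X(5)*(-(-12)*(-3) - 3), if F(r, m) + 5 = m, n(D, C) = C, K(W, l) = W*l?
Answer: 30420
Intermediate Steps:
F(r, m) = -5 + m
y(z) = -8*z² (y(z) = 4*((z*z)*(-5 + 3)) = 4*(z²*(-2)) = 4*(-2*z²) = -8*z²)
X(o) = (-1 + o)*(o - 8*o²) (X(o) = (o - 1)*(o - 8*o²) = (-1 + o)*(o - 8*o²))
X(5)*(-(-12)*(-3) - 3) = (5*(-1 - 8*5² + 9*5))*(-(-12)*(-3) - 3) = (5*(-1 - 8*25 + 45))*(-3*12 - 3) = (5*(-1 - 200 + 45))*(-36 - 3) = (5*(-156))*(-39) = -780*(-39) = 30420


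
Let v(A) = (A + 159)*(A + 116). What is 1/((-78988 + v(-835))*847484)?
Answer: 1/344973447104 ≈ 2.8988e-12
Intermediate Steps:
v(A) = (116 + A)*(159 + A) (v(A) = (159 + A)*(116 + A) = (116 + A)*(159 + A))
1/((-78988 + v(-835))*847484) = 1/((-78988 + (18444 + (-835)² + 275*(-835)))*847484) = (1/847484)/(-78988 + (18444 + 697225 - 229625)) = (1/847484)/(-78988 + 486044) = (1/847484)/407056 = (1/407056)*(1/847484) = 1/344973447104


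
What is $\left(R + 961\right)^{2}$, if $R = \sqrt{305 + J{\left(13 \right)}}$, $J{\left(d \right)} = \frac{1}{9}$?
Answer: $\frac{\left(2883 + \sqrt{2746}\right)^{2}}{9} \approx 9.574 \cdot 10^{5}$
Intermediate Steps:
$J{\left(d \right)} = \frac{1}{9}$
$R = \frac{\sqrt{2746}}{3}$ ($R = \sqrt{305 + \frac{1}{9}} = \sqrt{\frac{2746}{9}} = \frac{\sqrt{2746}}{3} \approx 17.467$)
$\left(R + 961\right)^{2} = \left(\frac{\sqrt{2746}}{3} + 961\right)^{2} = \left(961 + \frac{\sqrt{2746}}{3}\right)^{2}$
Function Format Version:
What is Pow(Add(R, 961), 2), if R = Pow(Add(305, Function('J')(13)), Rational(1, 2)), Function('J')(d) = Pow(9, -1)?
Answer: Mul(Rational(1, 9), Pow(Add(2883, Pow(2746, Rational(1, 2))), 2)) ≈ 9.5740e+5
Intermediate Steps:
Function('J')(d) = Rational(1, 9)
R = Mul(Rational(1, 3), Pow(2746, Rational(1, 2))) (R = Pow(Add(305, Rational(1, 9)), Rational(1, 2)) = Pow(Rational(2746, 9), Rational(1, 2)) = Mul(Rational(1, 3), Pow(2746, Rational(1, 2))) ≈ 17.467)
Pow(Add(R, 961), 2) = Pow(Add(Mul(Rational(1, 3), Pow(2746, Rational(1, 2))), 961), 2) = Pow(Add(961, Mul(Rational(1, 3), Pow(2746, Rational(1, 2)))), 2)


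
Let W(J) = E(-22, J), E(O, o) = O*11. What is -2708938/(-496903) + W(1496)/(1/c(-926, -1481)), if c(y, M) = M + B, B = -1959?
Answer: 413664518378/496903 ≈ 8.3249e+5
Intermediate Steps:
E(O, o) = 11*O
W(J) = -242 (W(J) = 11*(-22) = -242)
c(y, M) = -1959 + M (c(y, M) = M - 1959 = -1959 + M)
-2708938/(-496903) + W(1496)/(1/c(-926, -1481)) = -2708938/(-496903) - 242/(1/(-1959 - 1481)) = -2708938*(-1/496903) - 242/(1/(-3440)) = 2708938/496903 - 242/(-1/3440) = 2708938/496903 - 242*(-3440) = 2708938/496903 + 832480 = 413664518378/496903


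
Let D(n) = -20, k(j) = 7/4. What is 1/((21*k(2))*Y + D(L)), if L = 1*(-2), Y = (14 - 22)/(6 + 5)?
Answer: -11/514 ≈ -0.021401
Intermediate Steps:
k(j) = 7/4 (k(j) = 7*(1/4) = 7/4)
Y = -8/11 ≈ -0.72727
L = -2
1/((21*k(2))*Y + D(L)) = 1/((21*(7/4))*(-8/11) - 20) = 1/((147/4)*(-8/11) - 20) = 1/(-294/11 - 20) = 1/(-514/11) = -11/514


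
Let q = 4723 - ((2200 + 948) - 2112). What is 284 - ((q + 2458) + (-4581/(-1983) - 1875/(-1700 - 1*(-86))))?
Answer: -2085511749/355618 ≈ -5864.5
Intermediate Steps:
q = 3687 (q = 4723 - (3148 - 2112) = 4723 - 1*1036 = 4723 - 1036 = 3687)
284 - ((q + 2458) + (-4581/(-1983) - 1875/(-1700 - 1*(-86)))) = 284 - ((3687 + 2458) + (-4581/(-1983) - 1875/(-1700 - 1*(-86)))) = 284 - (6145 + (-4581*(-1/1983) - 1875/(-1700 + 86))) = 284 - (6145 + (1527/661 - 1875/(-1614))) = 284 - (6145 + (1527/661 - 1875*(-1/1614))) = 284 - (6145 + (1527/661 + 625/538)) = 284 - (6145 + 1234651/355618) = 284 - 1*2186507261/355618 = 284 - 2186507261/355618 = -2085511749/355618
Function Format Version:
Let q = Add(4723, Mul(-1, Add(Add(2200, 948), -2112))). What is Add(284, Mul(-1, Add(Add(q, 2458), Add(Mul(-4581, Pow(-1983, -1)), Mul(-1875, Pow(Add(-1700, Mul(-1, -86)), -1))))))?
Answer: Rational(-2085511749, 355618) ≈ -5864.5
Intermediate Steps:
q = 3687 (q = Add(4723, Mul(-1, Add(3148, -2112))) = Add(4723, Mul(-1, 1036)) = Add(4723, -1036) = 3687)
Add(284, Mul(-1, Add(Add(q, 2458), Add(Mul(-4581, Pow(-1983, -1)), Mul(-1875, Pow(Add(-1700, Mul(-1, -86)), -1)))))) = Add(284, Mul(-1, Add(Add(3687, 2458), Add(Mul(-4581, Pow(-1983, -1)), Mul(-1875, Pow(Add(-1700, Mul(-1, -86)), -1)))))) = Add(284, Mul(-1, Add(6145, Add(Mul(-4581, Rational(-1, 1983)), Mul(-1875, Pow(Add(-1700, 86), -1)))))) = Add(284, Mul(-1, Add(6145, Add(Rational(1527, 661), Mul(-1875, Pow(-1614, -1)))))) = Add(284, Mul(-1, Add(6145, Add(Rational(1527, 661), Mul(-1875, Rational(-1, 1614)))))) = Add(284, Mul(-1, Add(6145, Add(Rational(1527, 661), Rational(625, 538))))) = Add(284, Mul(-1, Add(6145, Rational(1234651, 355618)))) = Add(284, Mul(-1, Rational(2186507261, 355618))) = Add(284, Rational(-2186507261, 355618)) = Rational(-2085511749, 355618)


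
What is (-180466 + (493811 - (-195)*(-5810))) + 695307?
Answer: -124298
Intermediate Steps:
(-180466 + (493811 - (-195)*(-5810))) + 695307 = (-180466 + (493811 - 1*1132950)) + 695307 = (-180466 + (493811 - 1132950)) + 695307 = (-180466 - 639139) + 695307 = -819605 + 695307 = -124298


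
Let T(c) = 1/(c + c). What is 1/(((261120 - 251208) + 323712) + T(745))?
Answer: 1490/497099761 ≈ 2.9974e-6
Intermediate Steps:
T(c) = 1/(2*c)
1/(((261120 - 251208) + 323712) + T(745)) = 1/(((261120 - 251208) + 323712) + (½)/745) = 1/((9912 + 323712) + (½)*(1/745)) = 1/(333624 + 1/1490) = 1/(497099761/1490) = 1490/497099761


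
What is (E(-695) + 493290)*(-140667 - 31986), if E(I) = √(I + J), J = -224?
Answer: -85167998370 - 172653*I*√919 ≈ -8.5168e+10 - 5.234e+6*I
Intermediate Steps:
E(I) = √(-224 + I) (E(I) = √(I - 224) = √(-224 + I))
(E(-695) + 493290)*(-140667 - 31986) = (√(-224 - 695) + 493290)*(-140667 - 31986) = (√(-919) + 493290)*(-172653) = (I*√919 + 493290)*(-172653) = (493290 + I*√919)*(-172653) = -85167998370 - 172653*I*√919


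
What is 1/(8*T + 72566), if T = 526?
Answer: 1/76774 ≈ 1.3025e-5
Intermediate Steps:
1/(8*T + 72566) = 1/(8*526 + 72566) = 1/(4208 + 72566) = 1/76774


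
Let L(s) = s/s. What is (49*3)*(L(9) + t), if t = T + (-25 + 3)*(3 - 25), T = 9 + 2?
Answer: 72912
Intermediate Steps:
T = 11
L(s) = 1
t = 495 (t = 11 + (-25 + 3)*(3 - 25) = 11 - 22*(-22) = 11 + 484 = 495)
(49*3)*(L(9) + t) = (49*3)*(1 + 495) = 147*496 = 72912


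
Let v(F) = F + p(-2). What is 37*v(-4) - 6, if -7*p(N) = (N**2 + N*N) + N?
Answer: -1300/7 ≈ -185.71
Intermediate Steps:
p(N) = -2*N**2/7 - N/7 (p(N) = -((N**2 + N*N) + N)/7 = -((N**2 + N**2) + N)/7 = -(2*N**2 + N)/7 = -(N + 2*N**2)/7 = -2*N**2/7 - N/7)
v(F) = -6/7 + F (v(F) = F - 1/7*(-2)*(1 + 2*(-2)) = F - 1/7*(-2)*(1 - 4) = F - 1/7*(-2)*(-3) = F - 6/7 = -6/7 + F)
37*v(-4) - 6 = 37*(-6/7 - 4) - 6 = 37*(-34/7) - 6 = -1258/7 - 6 = -1300/7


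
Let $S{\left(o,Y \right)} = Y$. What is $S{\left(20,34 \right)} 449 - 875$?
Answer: $14391$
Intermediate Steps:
$S{\left(20,34 \right)} 449 - 875 = 34 \cdot 449 - 875 = 15266 - 875 = 14391$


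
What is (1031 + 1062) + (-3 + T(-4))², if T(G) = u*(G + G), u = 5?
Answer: 3942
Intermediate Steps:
T(G) = 10*G (T(G) = 5*(G + G) = 5*(2*G) = 10*G)
(1031 + 1062) + (-3 + T(-4))² = (1031 + 1062) + (-3 + 10*(-4))² = 2093 + (-3 - 40)² = 2093 + (-43)² = 2093 + 1849 = 3942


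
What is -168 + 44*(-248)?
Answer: -11080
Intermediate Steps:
-168 + 44*(-248) = -168 - 10912 = -11080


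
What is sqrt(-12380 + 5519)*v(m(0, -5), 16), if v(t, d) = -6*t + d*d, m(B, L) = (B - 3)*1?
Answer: 274*I*sqrt(6861) ≈ 22696.0*I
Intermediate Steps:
m(B, L) = -3 + B (m(B, L) = (-3 + B)*1 = -3 + B)
v(t, d) = d**2 - 6*t (v(t, d) = -6*t + d**2 = d**2 - 6*t)
sqrt(-12380 + 5519)*v(m(0, -5), 16) = sqrt(-12380 + 5519)*(16**2 - 6*(-3 + 0)) = sqrt(-6861)*(256 - 6*(-3)) = (I*sqrt(6861))*(256 + 18) = (I*sqrt(6861))*274 = 274*I*sqrt(6861)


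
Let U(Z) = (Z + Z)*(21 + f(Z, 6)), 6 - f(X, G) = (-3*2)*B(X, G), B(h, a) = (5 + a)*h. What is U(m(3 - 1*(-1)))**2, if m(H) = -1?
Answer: 6084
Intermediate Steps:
B(h, a) = h*(5 + a)
f(X, G) = 6 + 6*X*(5 + G) (f(X, G) = 6 - (-3*2)*X*(5 + G) = 6 - (-6)*X*(5 + G) = 6 + 6*X*(5 + G))
U(Z) = 2*Z*(27 + 66*Z) (U(Z) = (Z + Z)*(21 + (6 + 6*Z*(5 + 6))) = (2*Z)*(21 + (6 + 6*Z*11)) = (2*Z)*(21 + (6 + 66*Z)) = (2*Z)*(27 + 66*Z) = 2*Z*(27 + 66*Z))
U(m(3 - 1*(-1)))**2 = (6*(-1)*(9 + 22*(-1)))**2 = (6*(-1)*(9 - 22))**2 = (6*(-1)*(-13))**2 = 78**2 = 6084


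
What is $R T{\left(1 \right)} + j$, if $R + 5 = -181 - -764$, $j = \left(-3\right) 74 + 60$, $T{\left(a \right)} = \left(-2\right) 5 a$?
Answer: $-5942$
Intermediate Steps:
$T{\left(a \right)} = - 10 a$
$j = -162$ ($j = -222 + 60 = -162$)
$R = 578$ ($R = -5 - -583 = -5 + \left(-181 + 764\right) = -5 + 583 = 578$)
$R T{\left(1 \right)} + j = 578 \left(\left(-10\right) 1\right) - 162 = 578 \left(-10\right) - 162 = -5780 - 162 = -5942$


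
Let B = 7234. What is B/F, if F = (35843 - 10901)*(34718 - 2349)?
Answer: 3617/403673799 ≈ 8.9602e-6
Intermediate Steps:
F = 807347598 (F = 24942*32369 = 807347598)
B/F = 7234/807347598 = 7234*(1/807347598) = 3617/403673799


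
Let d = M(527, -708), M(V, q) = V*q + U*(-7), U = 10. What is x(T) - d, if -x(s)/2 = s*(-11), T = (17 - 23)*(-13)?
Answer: 374902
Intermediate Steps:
T = 78 (T = -6*(-13) = 78)
x(s) = 22*s (x(s) = -2*s*(-11) = -(-22)*s = 22*s)
M(V, q) = -70 + V*q (M(V, q) = V*q + 10*(-7) = V*q - 70 = -70 + V*q)
d = -373186 (d = -70 + 527*(-708) = -70 - 373116 = -373186)
x(T) - d = 22*78 - 1*(-373186) = 1716 + 373186 = 374902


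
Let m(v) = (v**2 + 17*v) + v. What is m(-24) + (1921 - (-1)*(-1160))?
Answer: 905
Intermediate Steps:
m(v) = v**2 + 18*v
m(-24) + (1921 - (-1)*(-1160)) = -24*(18 - 24) + (1921 - (-1)*(-1160)) = -24*(-6) + (1921 - 1*1160) = 144 + (1921 - 1160) = 144 + 761 = 905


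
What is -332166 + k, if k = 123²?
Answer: -317037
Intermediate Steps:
k = 15129
-332166 + k = -332166 + 15129 = -317037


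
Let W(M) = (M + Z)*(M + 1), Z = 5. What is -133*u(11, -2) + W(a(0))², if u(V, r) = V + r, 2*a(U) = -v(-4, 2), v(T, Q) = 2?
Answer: -1197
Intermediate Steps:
a(U) = -1 (a(U) = (-1*2)/2 = (½)*(-2) = -1)
W(M) = (1 + M)*(5 + M) (W(M) = (M + 5)*(M + 1) = (5 + M)*(1 + M) = (1 + M)*(5 + M))
-133*u(11, -2) + W(a(0))² = -133*(11 - 2) + (5 + (-1)² + 6*(-1))² = -133*9 + (5 + 1 - 6)² = -1197 + 0² = -1197 + 0 = -1197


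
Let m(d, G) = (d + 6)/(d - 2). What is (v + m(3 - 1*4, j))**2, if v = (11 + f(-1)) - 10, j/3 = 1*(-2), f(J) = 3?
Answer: 49/9 ≈ 5.4444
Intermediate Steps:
j = -6 (j = 3*(1*(-2)) = 3*(-2) = -6)
m(d, G) = (6 + d)/(-2 + d)
v = 4 (v = (11 + 3) - 10 = 14 - 10 = 4)
(v + m(3 - 1*4, j))**2 = (4 + (6 + (3 - 1*4))/(-2 + (3 - 1*4)))**2 = (4 + (6 + (3 - 4))/(-2 + (3 - 4)))**2 = (4 + (6 - 1)/(-2 - 1))**2 = (4 + 5/(-3))**2 = (4 - 1/3*5)**2 = (4 - 5/3)**2 = (7/3)**2 = 49/9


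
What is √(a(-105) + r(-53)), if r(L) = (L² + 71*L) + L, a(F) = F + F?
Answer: I*√1217 ≈ 34.885*I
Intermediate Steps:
a(F) = 2*F
r(L) = L² + 72*L
√(a(-105) + r(-53)) = √(2*(-105) - 53*(72 - 53)) = √(-210 - 53*19) = √(-210 - 1007) = √(-1217) = I*√1217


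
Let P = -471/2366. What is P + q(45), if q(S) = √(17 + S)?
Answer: -471/2366 + √62 ≈ 7.6749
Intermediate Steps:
P = -471/2366 (P = -471*1/2366 = -471/2366 ≈ -0.19907)
P + q(45) = -471/2366 + √(17 + 45) = -471/2366 + √62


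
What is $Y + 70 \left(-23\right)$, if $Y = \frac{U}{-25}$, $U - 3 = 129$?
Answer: $- \frac{40382}{25} \approx -1615.3$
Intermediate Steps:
$U = 132$ ($U = 3 + 129 = 132$)
$Y = - \frac{132}{25}$ ($Y = \frac{132}{-25} = 132 \left(- \frac{1}{25}\right) = - \frac{132}{25} \approx -5.28$)
$Y + 70 \left(-23\right) = - \frac{132}{25} + 70 \left(-23\right) = - \frac{132}{25} - 1610 = - \frac{40382}{25}$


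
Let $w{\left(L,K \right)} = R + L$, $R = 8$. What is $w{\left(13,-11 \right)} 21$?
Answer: $441$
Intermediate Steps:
$w{\left(L,K \right)} = 8 + L$
$w{\left(13,-11 \right)} 21 = \left(8 + 13\right) 21 = 21 \cdot 21 = 441$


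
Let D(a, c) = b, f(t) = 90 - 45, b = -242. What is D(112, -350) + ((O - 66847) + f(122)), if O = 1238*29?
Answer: -31142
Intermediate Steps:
f(t) = 45
O = 35902
D(a, c) = -242
D(112, -350) + ((O - 66847) + f(122)) = -242 + ((35902 - 66847) + 45) = -242 + (-30945 + 45) = -242 - 30900 = -31142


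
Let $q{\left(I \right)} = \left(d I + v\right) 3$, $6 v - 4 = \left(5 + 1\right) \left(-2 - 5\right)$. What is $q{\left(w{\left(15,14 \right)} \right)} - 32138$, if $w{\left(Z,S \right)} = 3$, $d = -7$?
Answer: $-32220$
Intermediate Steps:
$v = - \frac{19}{3}$ ($v = \frac{2}{3} + \frac{\left(5 + 1\right) \left(-2 - 5\right)}{6} = \frac{2}{3} + \frac{6 \left(-7\right)}{6} = \frac{2}{3} + \frac{1}{6} \left(-42\right) = \frac{2}{3} - 7 = - \frac{19}{3} \approx -6.3333$)
$q{\left(I \right)} = -19 - 21 I$ ($q{\left(I \right)} = \left(- 7 I - \frac{19}{3}\right) 3 = \left(- \frac{19}{3} - 7 I\right) 3 = -19 - 21 I$)
$q{\left(w{\left(15,14 \right)} \right)} - 32138 = \left(-19 - 63\right) - 32138 = -82 - 32138 = -32220$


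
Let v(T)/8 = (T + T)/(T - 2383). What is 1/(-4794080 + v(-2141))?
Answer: -1131/5422095916 ≈ -2.0859e-7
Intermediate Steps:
v(T) = 16*T/(-2383 + T) (v(T) = 8*((T + T)/(T - 2383)) = 8*((2*T)/(-2383 + T)) = 8*(2*T/(-2383 + T)) = 16*T/(-2383 + T))
1/(-4794080 + v(-2141)) = 1/(-4794080 + 16*(-2141)/(-2383 - 2141)) = 1/(-4794080 + 16*(-2141)/(-4524)) = 1/(-4794080 + 16*(-2141)*(-1/4524)) = 1/(-4794080 + 8564/1131) = 1/(-5422095916/1131) = -1131/5422095916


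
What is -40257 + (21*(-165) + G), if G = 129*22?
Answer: -40884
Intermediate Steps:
G = 2838
-40257 + (21*(-165) + G) = -40257 + (21*(-165) + 2838) = -40257 + (-3465 + 2838) = -40257 - 627 = -40884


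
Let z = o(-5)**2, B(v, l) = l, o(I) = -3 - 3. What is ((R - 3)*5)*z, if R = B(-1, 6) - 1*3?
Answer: 0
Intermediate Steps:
o(I) = -6
R = 3 (R = 6 - 1*3 = 6 - 3 = 3)
z = 36 (z = (-6)**2 = 36)
((R - 3)*5)*z = ((3 - 3)*5)*36 = (0*5)*36 = 0*36 = 0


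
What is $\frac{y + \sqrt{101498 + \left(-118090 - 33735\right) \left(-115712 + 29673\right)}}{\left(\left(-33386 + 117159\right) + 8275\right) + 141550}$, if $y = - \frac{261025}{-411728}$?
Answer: $\frac{261025}{96178837344} + \frac{\sqrt{13062972673}}{233598} \approx 0.48928$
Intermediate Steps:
$y = \frac{261025}{411728}$ ($y = \left(-261025\right) \left(- \frac{1}{411728}\right) = \frac{261025}{411728} \approx 0.63397$)
$\frac{y + \sqrt{101498 + \left(-118090 - 33735\right) \left(-115712 + 29673\right)}}{\left(\left(-33386 + 117159\right) + 8275\right) + 141550} = \frac{\frac{261025}{411728} + \sqrt{101498 + \left(-118090 - 33735\right) \left(-115712 + 29673\right)}}{\left(\left(-33386 + 117159\right) + 8275\right) + 141550} = \frac{\frac{261025}{411728} + \sqrt{101498 - -13062871175}}{\left(83773 + 8275\right) + 141550} = \frac{\frac{261025}{411728} + \sqrt{101498 + 13062871175}}{92048 + 141550} = \frac{\frac{261025}{411728} + \sqrt{13062972673}}{233598} = \left(\frac{261025}{411728} + \sqrt{13062972673}\right) \frac{1}{233598} = \frac{261025}{96178837344} + \frac{\sqrt{13062972673}}{233598}$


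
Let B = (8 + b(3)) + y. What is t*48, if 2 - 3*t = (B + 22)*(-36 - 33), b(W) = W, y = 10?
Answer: 47504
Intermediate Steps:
B = 21 (B = (8 + 3) + 10 = 11 + 10 = 21)
t = 2969/3 (t = ⅔ - (21 + 22)*(-36 - 33)/3 = ⅔ - 43*(-69)/3 = ⅔ - ⅓*(-2967) = ⅔ + 989 = 2969/3 ≈ 989.67)
t*48 = (2969/3)*48 = 47504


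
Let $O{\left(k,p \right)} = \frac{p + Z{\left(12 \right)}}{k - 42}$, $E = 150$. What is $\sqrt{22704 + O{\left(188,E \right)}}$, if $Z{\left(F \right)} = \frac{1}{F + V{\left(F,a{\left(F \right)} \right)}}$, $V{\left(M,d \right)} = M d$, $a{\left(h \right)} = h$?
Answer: $\frac{\sqrt{2944536540270}}{11388} \approx 150.68$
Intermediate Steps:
$Z{\left(F \right)} = \frac{1}{F + F^{2}}$ ($Z{\left(F \right)} = \frac{1}{F + F F} = \frac{1}{F + F^{2}}$)
$O{\left(k,p \right)} = \frac{\frac{1}{156} + p}{-42 + k}$ ($O{\left(k,p \right)} = \frac{p + \frac{1}{12 \left(1 + 12\right)}}{k - 42} = \frac{p + \frac{1}{12 \cdot 13}}{-42 + k} = \frac{p + \frac{1}{12} \cdot \frac{1}{13}}{-42 + k} = \frac{p + \frac{1}{156}}{-42 + k} = \frac{\frac{1}{156} + p}{-42 + k}$)
$\sqrt{22704 + O{\left(188,E \right)}} = \sqrt{22704 + \frac{\frac{1}{156} + 150}{-42 + 188}} = \sqrt{22704 + \frac{1}{146} \cdot \frac{23401}{156}} = \sqrt{22704 + \frac{23401}{22776}} = \sqrt{\frac{517129705}{22776}} = \frac{\sqrt{2944536540270}}{11388}$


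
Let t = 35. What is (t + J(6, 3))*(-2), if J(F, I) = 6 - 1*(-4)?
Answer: -90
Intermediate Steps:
J(F, I) = 10 (J(F, I) = 6 + 4 = 10)
(t + J(6, 3))*(-2) = (35 + 10)*(-2) = 45*(-2) = -90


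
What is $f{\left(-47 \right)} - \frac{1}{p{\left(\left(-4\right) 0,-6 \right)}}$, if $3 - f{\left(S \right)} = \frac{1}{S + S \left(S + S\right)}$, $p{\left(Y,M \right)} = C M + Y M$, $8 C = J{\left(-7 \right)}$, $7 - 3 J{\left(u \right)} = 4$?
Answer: $\frac{18940}{4371} \approx 4.3331$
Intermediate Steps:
$J{\left(u \right)} = 1$ ($J{\left(u \right)} = \frac{7}{3} - \frac{4}{3} = 1$)
$C = \frac{1}{8}$ ($C = \frac{1}{8} \cdot 1 = \frac{1}{8} \approx 0.125$)
$p{\left(Y,M \right)} = \frac{M}{8} + M Y$ ($p{\left(Y,M \right)} = \frac{M}{8} + Y M = \frac{M}{8} + M Y$)
$f{\left(S \right)} = 3 - \frac{1}{S + 2 S^{2}}$ ($f{\left(S \right)} = 3 - \frac{1}{S + S \left(S + S\right)} = 3 - \frac{1}{S + S 2 S} = 3 - \frac{1}{S + 2 S^{2}}$)
$f{\left(-47 \right)} - \frac{1}{p{\left(\left(-4\right) 0,-6 \right)}} = \frac{-1 + 3 \left(-47\right) + 6 \left(-47\right)^{2}}{\left(-47\right) \left(1 + 2 \left(-47\right)\right)} - \frac{1}{\left(-6\right) \left(\frac{1}{8} - 0\right)} = - \frac{-1 - 141 + 6 \cdot 2209}{47 \left(1 - 94\right)} - \frac{1}{\left(-6\right) \left(\frac{1}{8} + 0\right)} = - \frac{-1 - 141 + 13254}{47 \left(-93\right)} - \frac{1}{\left(-6\right) \frac{1}{8}} = \left(- \frac{1}{47}\right) \left(- \frac{1}{93}\right) 13112 - \frac{1}{- \frac{3}{4}} = \frac{13112}{4371} - - \frac{4}{3} = \frac{13112}{4371} + \frac{4}{3} = \frac{18940}{4371}$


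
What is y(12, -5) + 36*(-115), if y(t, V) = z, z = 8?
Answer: -4132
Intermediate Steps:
y(t, V) = 8
y(12, -5) + 36*(-115) = 8 + 36*(-115) = 8 - 4140 = -4132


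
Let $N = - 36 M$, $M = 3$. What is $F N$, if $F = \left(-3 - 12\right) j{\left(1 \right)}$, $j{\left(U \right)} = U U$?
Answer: $1620$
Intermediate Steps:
$j{\left(U \right)} = U^{2}$
$N = -108$ ($N = \left(-36\right) 3 = -108$)
$F = -15$ ($F = \left(-3 - 12\right) 1^{2} = \left(-15\right) 1 = -15$)
$F N = \left(-15\right) \left(-108\right) = 1620$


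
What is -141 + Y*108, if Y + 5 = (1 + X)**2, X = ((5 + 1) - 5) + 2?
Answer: 1047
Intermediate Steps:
X = 3 (X = (6 - 5) + 2 = 1 + 2 = 3)
Y = 11 (Y = -5 + (1 + 3)**2 = -5 + 4**2 = -5 + 16 = 11)
-141 + Y*108 = -141 + 11*108 = -141 + 1188 = 1047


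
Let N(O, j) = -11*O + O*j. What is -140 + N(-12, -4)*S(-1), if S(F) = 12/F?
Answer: -2300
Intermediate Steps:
-140 + N(-12, -4)*S(-1) = -140 + (-12*(-11 - 4))*(12/(-1)) = -140 + (-12*(-15))*(12*(-1)) = -140 + 180*(-12) = -140 - 2160 = -2300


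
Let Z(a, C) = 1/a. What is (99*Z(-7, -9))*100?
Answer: -9900/7 ≈ -1414.3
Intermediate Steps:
(99*Z(-7, -9))*100 = (99/(-7))*100 = (99*(-⅐))*100 = -99/7*100 = -9900/7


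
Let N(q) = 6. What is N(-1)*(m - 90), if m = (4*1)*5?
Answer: -420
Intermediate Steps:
m = 20 (m = 4*5 = 20)
N(-1)*(m - 90) = 6*(20 - 90) = 6*(-70) = -420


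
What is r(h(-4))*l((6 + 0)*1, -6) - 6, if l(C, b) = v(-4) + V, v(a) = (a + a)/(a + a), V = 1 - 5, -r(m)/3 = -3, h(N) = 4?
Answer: -33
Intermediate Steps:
r(m) = 9 (r(m) = -3*(-3) = 9)
V = -4
v(a) = 1 (v(a) = (2*a)/((2*a)) = (2*a)*(1/(2*a)) = 1)
l(C, b) = -3 (l(C, b) = 1 - 4 = -3)
r(h(-4))*l((6 + 0)*1, -6) - 6 = 9*(-3) - 6 = -27 - 6 = -33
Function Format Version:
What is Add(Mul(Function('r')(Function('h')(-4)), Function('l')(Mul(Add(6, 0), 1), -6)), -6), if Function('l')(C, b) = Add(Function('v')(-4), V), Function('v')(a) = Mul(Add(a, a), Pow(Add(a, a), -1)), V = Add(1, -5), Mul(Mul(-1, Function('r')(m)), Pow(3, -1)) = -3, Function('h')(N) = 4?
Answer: -33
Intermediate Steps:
Function('r')(m) = 9 (Function('r')(m) = Mul(-3, -3) = 9)
V = -4
Function('v')(a) = 1 (Function('v')(a) = Mul(Mul(2, a), Pow(Mul(2, a), -1)) = Mul(Mul(2, a), Mul(Rational(1, 2), Pow(a, -1))) = 1)
Function('l')(C, b) = -3 (Function('l')(C, b) = Add(1, -4) = -3)
Add(Mul(Function('r')(Function('h')(-4)), Function('l')(Mul(Add(6, 0), 1), -6)), -6) = Add(Mul(9, -3), -6) = Add(-27, -6) = -33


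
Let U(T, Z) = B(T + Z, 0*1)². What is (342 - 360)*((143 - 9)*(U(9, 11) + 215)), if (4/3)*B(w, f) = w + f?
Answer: -1061280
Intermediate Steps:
B(w, f) = 3*f/4 + 3*w/4 (B(w, f) = 3*(w + f)/4 = 3*(f + w)/4 = 3*f/4 + 3*w/4)
U(T, Z) = (3*T/4 + 3*Z/4)² (U(T, Z) = (3*(0*1)/4 + 3*(T + Z)/4)² = ((¾)*0 + (3*T/4 + 3*Z/4))² = (0 + (3*T/4 + 3*Z/4))² = (3*T/4 + 3*Z/4)²)
(342 - 360)*((143 - 9)*(U(9, 11) + 215)) = (342 - 360)*((143 - 9)*(9*(9 + 11)²/16 + 215)) = -2412*((9/16)*20² + 215) = -2412*((9/16)*400 + 215) = -2412*(225 + 215) = -2412*440 = -18*58960 = -1061280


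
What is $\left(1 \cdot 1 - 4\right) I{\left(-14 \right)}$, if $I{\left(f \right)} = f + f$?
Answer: $84$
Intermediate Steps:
$I{\left(f \right)} = 2 f$
$\left(1 \cdot 1 - 4\right) I{\left(-14 \right)} = \left(1 \cdot 1 - 4\right) 2 \left(-14\right) = \left(1 - 4\right) \left(-28\right) = \left(-3\right) \left(-28\right) = 84$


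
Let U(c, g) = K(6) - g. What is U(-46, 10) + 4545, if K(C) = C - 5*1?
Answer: 4536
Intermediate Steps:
K(C) = -5 + C (K(C) = C - 5 = -5 + C)
U(c, g) = 1 - g (U(c, g) = (-5 + 6) - g = 1 - g)
U(-46, 10) + 4545 = (1 - 1*10) + 4545 = (1 - 10) + 4545 = -9 + 4545 = 4536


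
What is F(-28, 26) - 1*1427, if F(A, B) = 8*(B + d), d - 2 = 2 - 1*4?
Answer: -1219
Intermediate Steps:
d = 0 (d = 2 + (2 - 1*4) = 2 + (2 - 4) = 2 - 2 = 0)
F(A, B) = 8*B (F(A, B) = 8*(B + 0) = 8*B)
F(-28, 26) - 1*1427 = 8*26 - 1*1427 = 208 - 1427 = -1219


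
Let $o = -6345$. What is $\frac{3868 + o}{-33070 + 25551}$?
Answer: $\frac{2477}{7519} \approx 0.32943$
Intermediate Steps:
$\frac{3868 + o}{-33070 + 25551} = \frac{3868 - 6345}{-33070 + 25551} = - \frac{2477}{-7519} = \left(-2477\right) \left(- \frac{1}{7519}\right) = \frac{2477}{7519}$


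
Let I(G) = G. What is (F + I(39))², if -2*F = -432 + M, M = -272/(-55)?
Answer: 192904321/3025 ≈ 63770.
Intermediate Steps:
M = 272/55 (M = -272*(-1/55) = 272/55 ≈ 4.9455)
F = 11744/55 (F = -(-432 + 272/55)/2 = -½*(-23488/55) = 11744/55 ≈ 213.53)
(F + I(39))² = (11744/55 + 39)² = (13889/55)² = 192904321/3025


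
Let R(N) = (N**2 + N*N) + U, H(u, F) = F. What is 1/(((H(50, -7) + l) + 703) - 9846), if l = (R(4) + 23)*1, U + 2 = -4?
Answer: -1/9101 ≈ -0.00010988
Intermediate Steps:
U = -6 (U = -2 - 4 = -6)
R(N) = -6 + 2*N**2 (R(N) = (N**2 + N*N) - 6 = (N**2 + N**2) - 6 = 2*N**2 - 6 = -6 + 2*N**2)
l = 49 (l = ((-6 + 2*4**2) + 23)*1 = ((-6 + 2*16) + 23)*1 = ((-6 + 32) + 23)*1 = (26 + 23)*1 = 49*1 = 49)
1/(((H(50, -7) + l) + 703) - 9846) = 1/(((-7 + 49) + 703) - 9846) = 1/((42 + 703) - 9846) = 1/(745 - 9846) = 1/(-9101) = -1/9101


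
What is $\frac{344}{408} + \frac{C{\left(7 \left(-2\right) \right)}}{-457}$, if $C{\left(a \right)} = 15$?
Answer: $\frac{18886}{23307} \approx 0.81031$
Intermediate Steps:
$\frac{344}{408} + \frac{C{\left(7 \left(-2\right) \right)}}{-457} = \frac{344}{408} + \frac{15}{-457} = 344 \cdot \frac{1}{408} + 15 \left(- \frac{1}{457}\right) = \frac{43}{51} - \frac{15}{457} = \frac{18886}{23307}$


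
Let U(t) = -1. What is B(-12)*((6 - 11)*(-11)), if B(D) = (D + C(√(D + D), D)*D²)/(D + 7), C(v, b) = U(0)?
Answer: 1716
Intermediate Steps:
C(v, b) = -1
B(D) = (D - D²)/(7 + D) (B(D) = (D - D²)/(D + 7) = (D - D²)/(7 + D))
B(-12)*((6 - 11)*(-11)) = (-12*(1 - 1*(-12))/(7 - 12))*((6 - 11)*(-11)) = (-12*(1 + 12)/(-5))*(-5*(-11)) = -12*(-⅕)*13*55 = (156/5)*55 = 1716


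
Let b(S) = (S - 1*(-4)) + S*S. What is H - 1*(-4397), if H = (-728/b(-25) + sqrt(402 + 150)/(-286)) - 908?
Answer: 526657/151 - sqrt(138)/143 ≈ 3487.7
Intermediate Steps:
b(S) = 4 + S + S**2 (b(S) = (S + 4) + S**2 = (4 + S) + S**2 = 4 + S + S**2)
H = -137290/151 - sqrt(138)/143 (H = (-728/(4 - 25 + (-25)**2) + sqrt(402 + 150)/(-286)) - 908 = (-728/(4 - 25 + 625) + sqrt(552)*(-1/286)) - 908 = (-728/604 + (2*sqrt(138))*(-1/286)) - 908 = (-728*1/604 - sqrt(138)/143) - 908 = (-182/151 - sqrt(138)/143) - 908 = -137290/151 - sqrt(138)/143 ≈ -909.29)
H - 1*(-4397) = (-137290/151 - sqrt(138)/143) - 1*(-4397) = (-137290/151 - sqrt(138)/143) + 4397 = 526657/151 - sqrt(138)/143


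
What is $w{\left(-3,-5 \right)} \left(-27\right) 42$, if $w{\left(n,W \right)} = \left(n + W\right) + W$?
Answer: $14742$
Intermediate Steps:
$w{\left(n,W \right)} = n + 2 W$ ($w{\left(n,W \right)} = \left(W + n\right) + W = n + 2 W$)
$w{\left(-3,-5 \right)} \left(-27\right) 42 = \left(-3 + 2 \left(-5\right)\right) \left(-27\right) 42 = \left(-3 - 10\right) \left(-27\right) 42 = \left(-13\right) \left(-27\right) 42 = 351 \cdot 42 = 14742$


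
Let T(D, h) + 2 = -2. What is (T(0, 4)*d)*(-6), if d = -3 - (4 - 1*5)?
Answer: -48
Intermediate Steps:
T(D, h) = -4 (T(D, h) = -2 - 2 = -4)
d = -2 (d = -3 - (4 - 5) = -3 - 1*(-1) = -3 + 1 = -2)
(T(0, 4)*d)*(-6) = -4*(-2)*(-6) = 8*(-6) = -48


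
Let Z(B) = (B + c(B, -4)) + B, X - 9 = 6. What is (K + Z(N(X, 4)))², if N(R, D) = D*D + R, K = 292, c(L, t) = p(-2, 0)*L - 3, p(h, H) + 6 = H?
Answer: 27225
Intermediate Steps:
X = 15 (X = 9 + 6 = 15)
p(h, H) = -6 + H
c(L, t) = -3 - 6*L (c(L, t) = (-6 + 0)*L - 3 = -6*L - 3 = -3 - 6*L)
N(R, D) = R + D² (N(R, D) = D² + R = R + D²)
Z(B) = -3 - 4*B (Z(B) = (B + (-3 - 6*B)) + B = (-3 - 5*B) + B = -3 - 4*B)
(K + Z(N(X, 4)))² = (292 + (-3 - 4*(15 + 4²)))² = (292 + (-3 - 4*(15 + 16)))² = (292 + (-3 - 4*31))² = (292 + (-3 - 124))² = (292 - 127)² = 165² = 27225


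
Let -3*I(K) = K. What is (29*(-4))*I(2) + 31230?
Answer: 93922/3 ≈ 31307.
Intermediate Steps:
I(K) = -K/3
(29*(-4))*I(2) + 31230 = (29*(-4))*(-1/3*2) + 31230 = -116*(-2/3) + 31230 = 232/3 + 31230 = 93922/3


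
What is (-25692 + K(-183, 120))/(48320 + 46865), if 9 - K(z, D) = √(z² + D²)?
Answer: -25683/95185 - 3*√5321/95185 ≈ -0.27212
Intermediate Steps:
K(z, D) = 9 - √(D² + z²) (K(z, D) = 9 - √(z² + D²) = 9 - √(D² + z²))
(-25692 + K(-183, 120))/(48320 + 46865) = (-25692 + (9 - √(120² + (-183)²)))/(48320 + 46865) = (-25692 + (9 - √(14400 + 33489)))/95185 = (-25692 + (9 - √47889))*(1/95185) = (-25692 + (9 - 3*√5321))*(1/95185) = (-25683 - 3*√5321)*(1/95185) = -25683/95185 - 3*√5321/95185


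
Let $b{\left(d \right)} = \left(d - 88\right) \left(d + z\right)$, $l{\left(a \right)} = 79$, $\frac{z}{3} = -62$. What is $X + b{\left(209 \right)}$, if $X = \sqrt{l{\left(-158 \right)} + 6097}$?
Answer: $2783 + 4 \sqrt{386} \approx 2861.6$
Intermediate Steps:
$z = -186$ ($z = 3 \left(-62\right) = -186$)
$X = 4 \sqrt{386}$ ($X = \sqrt{79 + 6097} = \sqrt{6176} = 4 \sqrt{386} \approx 78.588$)
$b{\left(d \right)} = \left(-186 + d\right) \left(-88 + d\right)$ ($b{\left(d \right)} = \left(d - 88\right) \left(d - 186\right) = \left(-88 + d\right) \left(-186 + d\right) = \left(-186 + d\right) \left(-88 + d\right)$)
$X + b{\left(209 \right)} = 4 \sqrt{386} + \left(16368 + 209^{2} - 57266\right) = 4 \sqrt{386} + \left(16368 + 43681 - 57266\right) = 4 \sqrt{386} + 2783 = 2783 + 4 \sqrt{386}$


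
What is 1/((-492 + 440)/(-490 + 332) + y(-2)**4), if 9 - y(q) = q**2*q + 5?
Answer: 79/1638170 ≈ 4.8225e-5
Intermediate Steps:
y(q) = 4 - q**3 (y(q) = 9 - (q**2*q + 5) = 9 - (q**3 + 5) = 9 - (5 + q**3) = 9 + (-5 - q**3) = 4 - q**3)
1/((-492 + 440)/(-490 + 332) + y(-2)**4) = 1/((-492 + 440)/(-490 + 332) + (4 - 1*(-2)**3)**4) = 1/(-52/(-158) + (4 - 1*(-8))**4) = 1/(-52*(-1/158) + (4 + 8)**4) = 1/(26/79 + 12**4) = 1/(26/79 + 20736) = 1/(1638170/79) = 79/1638170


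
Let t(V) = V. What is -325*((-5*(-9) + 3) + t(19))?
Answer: -21775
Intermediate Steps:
-325*((-5*(-9) + 3) + t(19)) = -325*((-5*(-9) + 3) + 19) = -325*((45 + 3) + 19) = -325*(48 + 19) = -325*67 = -21775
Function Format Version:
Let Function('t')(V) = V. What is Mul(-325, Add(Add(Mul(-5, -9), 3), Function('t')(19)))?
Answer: -21775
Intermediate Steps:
Mul(-325, Add(Add(Mul(-5, -9), 3), Function('t')(19))) = Mul(-325, Add(Add(Mul(-5, -9), 3), 19)) = Mul(-325, Add(Add(45, 3), 19)) = Mul(-325, Add(48, 19)) = Mul(-325, 67) = -21775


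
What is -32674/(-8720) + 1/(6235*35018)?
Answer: 356697533087/95195032280 ≈ 3.7470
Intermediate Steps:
-32674/(-8720) + 1/(6235*35018) = -32674*(-1/8720) + (1/6235)*(1/35018) = 16337/4360 + 1/218337230 = 356697533087/95195032280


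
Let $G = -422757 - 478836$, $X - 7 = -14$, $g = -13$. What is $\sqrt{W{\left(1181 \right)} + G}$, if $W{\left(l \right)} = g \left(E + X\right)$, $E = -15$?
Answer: $i \sqrt{901307} \approx 949.37 i$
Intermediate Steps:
$X = -7$ ($X = 7 - 14 = -7$)
$G = -901593$
$W{\left(l \right)} = 286$ ($W{\left(l \right)} = - 13 \left(-15 - 7\right) = \left(-13\right) \left(-22\right) = 286$)
$\sqrt{W{\left(1181 \right)} + G} = \sqrt{286 - 901593} = \sqrt{-901307} = i \sqrt{901307}$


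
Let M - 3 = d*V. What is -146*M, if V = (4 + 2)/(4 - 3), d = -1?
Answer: 438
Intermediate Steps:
V = 6 (V = 6/1 = 6*1 = 6)
M = -3 (M = 3 - 1*6 = 3 - 6 = -3)
-146*M = -146*(-3) = 438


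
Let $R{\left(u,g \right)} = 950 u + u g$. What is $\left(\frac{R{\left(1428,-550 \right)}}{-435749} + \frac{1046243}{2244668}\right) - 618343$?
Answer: $- \frac{604809433468058469}{978111836332} \approx -6.1834 \cdot 10^{5}$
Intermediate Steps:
$R{\left(u,g \right)} = 950 u + g u$
$\left(\frac{R{\left(1428,-550 \right)}}{-435749} + \frac{1046243}{2244668}\right) - 618343 = \left(\frac{1428 \left(950 - 550\right)}{-435749} + \frac{1046243}{2244668}\right) - 618343 = \left(1428 \cdot 400 \left(- \frac{1}{435749}\right) + 1046243 \cdot \frac{1}{2244668}\right) - 618343 = \left(571200 \left(- \frac{1}{435749}\right) + \frac{1046243}{2244668}\right) - 618343 = \left(- \frac{571200}{435749} + \frac{1046243}{2244668}\right) - 618343 = - \frac{826255020593}{978111836332} - 618343 = - \frac{604809433468058469}{978111836332}$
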